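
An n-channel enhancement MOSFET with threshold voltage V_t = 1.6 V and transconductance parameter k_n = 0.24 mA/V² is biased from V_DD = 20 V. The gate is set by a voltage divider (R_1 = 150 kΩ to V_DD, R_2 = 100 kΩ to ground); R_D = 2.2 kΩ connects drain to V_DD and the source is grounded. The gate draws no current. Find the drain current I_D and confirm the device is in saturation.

I_D ≈ 4.9 mA

V_G = V_DD·R_2/(R_1+R_2) = 20×100/250 = 8 V. With the source grounded, V_GS = V_G = 8 V.
Assume saturation: I_D = (k_n/2)(V_GS − V_t)² = (0.24/2)×(8 − 1.6)² = 0.12×6.4² = 4.92 mA.
V_DS = V_DD − I_D·R_D = 20 − 4.92×2.2 = 9.19 V.
Saturation requires V_DS ≥ V_GS − V_t = 6.4 V; 9.19 ≥ 6.4 ✓.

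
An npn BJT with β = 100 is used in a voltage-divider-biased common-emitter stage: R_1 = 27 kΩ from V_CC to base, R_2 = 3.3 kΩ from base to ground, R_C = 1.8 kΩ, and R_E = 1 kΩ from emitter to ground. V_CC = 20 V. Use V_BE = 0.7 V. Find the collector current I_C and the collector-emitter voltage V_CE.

Thevenize the base divider: V_Th = V_CC·R_2/(R_1+R_2) = 20×3.3/30.3 = 2.18 V, R_Th = R_1‖R_2 = 2.94 kΩ.
Base-emitter loop: V_Th = I_B·R_Th + V_BE + (β+1)I_B·R_E, so I_B = (2.18 − 0.7) / (2.94 + 101×1) = 0.0142 mA.
I_C = β·I_B = 100×0.0142 = 1.42 mA, and I_E = (β+1)I_B = 1.44 mA.
V_CE = V_CC − I_C·R_C − I_E·R_E = 20 − 1.42×1.8 − 1.44×1 = 16 V.
V_CE = 16 V > 0.2 V confirms active-region operation.

I_C ≈ 1.4 mA, V_CE ≈ 16 V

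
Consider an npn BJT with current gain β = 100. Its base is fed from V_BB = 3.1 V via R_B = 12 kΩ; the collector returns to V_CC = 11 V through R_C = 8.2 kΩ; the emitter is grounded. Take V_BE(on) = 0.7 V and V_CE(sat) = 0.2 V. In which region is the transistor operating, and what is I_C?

Assume active: I_B = (3.1 − 0.7)/12 = 0.2 mA, giving I_C = β·I_B = 20 mA.
But then V_CE = 11 − 20×8.2 = -153 V < V_CE(sat) = 0.2 V — impossible in the active region.
So the transistor is saturated. With V_CE = 0.2 V, I_C = (V_CC − 0.2)/R_C = 10.8/8.2 = 1.32 mA.
Check: β·I_B = 20 mA > I_C = 1.32 mA, confirming saturation.

saturation; I_C ≈ 1.3 mA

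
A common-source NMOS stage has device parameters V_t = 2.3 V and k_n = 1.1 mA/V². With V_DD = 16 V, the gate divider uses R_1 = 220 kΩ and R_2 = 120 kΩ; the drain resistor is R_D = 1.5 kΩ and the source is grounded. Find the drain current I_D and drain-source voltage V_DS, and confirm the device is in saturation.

V_G = V_DD·R_2/(R_1+R_2) = 16×120/340 = 5.65 V. With the source grounded, V_GS = V_G = 5.65 V.
Assume saturation: I_D = (k_n/2)(V_GS − V_t)² = (1.1/2)×(5.65 − 2.3)² = 0.55×3.35² = 6.16 mA.
V_DS = V_DD − I_D·R_D = 16 − 6.16×1.5 = 6.76 V.
Saturation requires V_DS ≥ V_GS − V_t = 3.35 V; 6.76 ≥ 3.35 ✓.

I_D ≈ 6.2 mA, V_DS ≈ 6.8 V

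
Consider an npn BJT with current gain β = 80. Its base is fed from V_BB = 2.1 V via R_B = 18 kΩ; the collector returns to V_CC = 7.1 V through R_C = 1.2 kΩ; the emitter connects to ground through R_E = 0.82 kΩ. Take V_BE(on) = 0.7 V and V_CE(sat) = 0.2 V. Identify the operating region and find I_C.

active; I_C ≈ 1.3 mA

Assume active. Base-emitter loop: I_B = (V_BB − V_BE)/(R_B + (β+1)R_E) = (2.1 − 0.7)/(18 + 81×0.82) = 0.0166 mA.
I_C = β·I_B = 80×0.0166 = 1.33 mA.
V_CE = V_CC − I_C·R_C − I_E·R_E = 7.1 − 1.33×1.2 − 1.34×0.82 = 4.41 V > V_CE(sat), so the active-region assumption holds.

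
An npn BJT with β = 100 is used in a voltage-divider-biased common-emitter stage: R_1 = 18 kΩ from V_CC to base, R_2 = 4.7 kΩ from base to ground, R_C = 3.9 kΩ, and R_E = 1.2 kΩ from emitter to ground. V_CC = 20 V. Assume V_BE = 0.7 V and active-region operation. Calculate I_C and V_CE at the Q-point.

Thevenize the base divider: V_Th = V_CC·R_2/(R_1+R_2) = 20×4.7/22.7 = 4.14 V, R_Th = R_1‖R_2 = 3.73 kΩ.
Base-emitter loop: V_Th = I_B·R_Th + V_BE + (β+1)I_B·R_E, so I_B = (4.14 − 0.7) / (3.73 + 101×1.2) = 0.0275 mA.
I_C = β·I_B = 100×0.0275 = 2.75 mA, and I_E = (β+1)I_B = 2.78 mA.
V_CE = V_CC − I_C·R_C − I_E·R_E = 20 − 2.75×3.9 − 2.78×1.2 = 5.92 V.
V_CE = 5.92 V > 0.2 V confirms active-region operation.

I_C ≈ 2.8 mA, V_CE ≈ 5.9 V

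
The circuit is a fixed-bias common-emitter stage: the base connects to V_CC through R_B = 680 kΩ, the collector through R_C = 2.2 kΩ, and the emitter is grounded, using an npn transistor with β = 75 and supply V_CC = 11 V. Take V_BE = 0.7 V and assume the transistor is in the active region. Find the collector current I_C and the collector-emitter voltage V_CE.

Base loop: V_CC = I_B·R_B + V_BE, so I_B = (11 − 0.7)/680 kΩ = 0.0151 mA.
In the active region I_C = β·I_B = 75 × 0.0151 = 1.14 mA.
Collector loop: V_CE = V_CC − I_C·R_C = 11 − 1.14×2.2 = 8.5 V.
Since V_CE = 8.5 V > V_CE(sat) ≈ 0.2 V, the transistor is in the active region as assumed.

I_C ≈ 1.1 mA, V_CE ≈ 8.5 V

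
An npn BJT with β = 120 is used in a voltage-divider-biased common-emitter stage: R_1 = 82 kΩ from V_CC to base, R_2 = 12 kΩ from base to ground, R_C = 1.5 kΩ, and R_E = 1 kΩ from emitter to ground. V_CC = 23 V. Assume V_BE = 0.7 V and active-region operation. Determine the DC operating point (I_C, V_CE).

I_C ≈ 2 mA, V_CE ≈ 18 V

Thevenize the base divider: V_Th = V_CC·R_2/(R_1+R_2) = 23×12/94 = 2.94 V, R_Th = R_1‖R_2 = 10.5 kΩ.
Base-emitter loop: V_Th = I_B·R_Th + V_BE + (β+1)I_B·R_E, so I_B = (2.94 − 0.7) / (10.5 + 121×1) = 0.017 mA.
I_C = β·I_B = 120×0.017 = 2.04 mA, and I_E = (β+1)I_B = 2.06 mA.
V_CE = V_CC − I_C·R_C − I_E·R_E = 23 − 2.04×1.5 − 2.06×1 = 17.9 V.
V_CE = 17.9 V > 0.2 V confirms active-region operation.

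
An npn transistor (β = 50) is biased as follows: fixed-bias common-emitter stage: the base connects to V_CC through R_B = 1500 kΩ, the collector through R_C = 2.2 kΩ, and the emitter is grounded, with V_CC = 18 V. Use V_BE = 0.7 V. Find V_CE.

V_CE ≈ 17 V

Base loop: V_CC = I_B·R_B + V_BE, so I_B = (18 − 0.7)/1500 kΩ = 0.0115 mA.
In the active region I_C = β·I_B = 50 × 0.0115 = 0.577 mA.
Collector loop: V_CE = V_CC − I_C·R_C = 18 − 0.577×2.2 = 16.7 V.
Since V_CE = 16.7 V > V_CE(sat) ≈ 0.2 V, the transistor is in the active region as assumed.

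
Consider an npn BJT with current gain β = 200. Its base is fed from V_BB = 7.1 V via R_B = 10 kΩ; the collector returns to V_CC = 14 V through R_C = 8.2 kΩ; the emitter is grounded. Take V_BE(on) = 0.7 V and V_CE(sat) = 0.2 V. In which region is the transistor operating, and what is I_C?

saturation; I_C ≈ 1.7 mA

Assume active: I_B = (7.1 − 0.7)/10 = 0.64 mA, giving I_C = β·I_B = 128 mA.
But then V_CE = 14 − 128×8.2 = -1040 V < V_CE(sat) = 0.2 V — impossible in the active region.
So the transistor is saturated. With V_CE = 0.2 V, I_C = (V_CC − 0.2)/R_C = 13.8/8.2 = 1.68 mA.
Check: β·I_B = 128 mA > I_C = 1.68 mA, confirming saturation.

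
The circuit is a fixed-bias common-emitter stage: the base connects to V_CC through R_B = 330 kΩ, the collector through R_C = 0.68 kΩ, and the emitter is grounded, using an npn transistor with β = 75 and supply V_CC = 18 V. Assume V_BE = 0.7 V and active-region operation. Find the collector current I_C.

Base loop: V_CC = I_B·R_B + V_BE, so I_B = (18 − 0.7)/330 kΩ = 0.0524 mA.
In the active region I_C = β·I_B = 75 × 0.0524 = 3.93 mA.
Collector loop: V_CE = V_CC − I_C·R_C = 18 − 3.93×0.68 = 15.3 V.
Since V_CE = 15.3 V > V_CE(sat) ≈ 0.2 V, the transistor is in the active region as assumed.

I_C ≈ 3.9 mA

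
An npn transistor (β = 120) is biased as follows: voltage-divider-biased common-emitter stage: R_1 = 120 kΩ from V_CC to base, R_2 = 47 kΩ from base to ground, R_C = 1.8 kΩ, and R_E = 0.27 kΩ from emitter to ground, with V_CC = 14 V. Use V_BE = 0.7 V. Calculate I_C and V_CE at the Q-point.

I_C ≈ 5.9 mA, V_CE ≈ 1.9 V

Thevenize the base divider: V_Th = V_CC·R_2/(R_1+R_2) = 14×47/167 = 3.94 V, R_Th = R_1‖R_2 = 33.8 kΩ.
Base-emitter loop: V_Th = I_B·R_Th + V_BE + (β+1)I_B·R_E, so I_B = (3.94 − 0.7) / (33.8 + 121×0.27) = 0.0488 mA.
I_C = β·I_B = 120×0.0488 = 5.85 mA, and I_E = (β+1)I_B = 5.9 mA.
V_CE = V_CC − I_C·R_C − I_E·R_E = 14 − 5.85×1.8 − 5.9×0.27 = 1.87 V.
V_CE = 1.87 V > 0.2 V confirms active-region operation.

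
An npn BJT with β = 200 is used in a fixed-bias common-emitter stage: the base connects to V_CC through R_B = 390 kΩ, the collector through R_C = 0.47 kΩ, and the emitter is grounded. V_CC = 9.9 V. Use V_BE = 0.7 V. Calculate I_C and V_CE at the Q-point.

Base loop: V_CC = I_B·R_B + V_BE, so I_B = (9.9 − 0.7)/390 kΩ = 0.0236 mA.
In the active region I_C = β·I_B = 200 × 0.0236 = 4.72 mA.
Collector loop: V_CE = V_CC − I_C·R_C = 9.9 − 4.72×0.47 = 7.68 V.
Since V_CE = 7.68 V > V_CE(sat) ≈ 0.2 V, the transistor is in the active region as assumed.

I_C ≈ 4.7 mA, V_CE ≈ 7.7 V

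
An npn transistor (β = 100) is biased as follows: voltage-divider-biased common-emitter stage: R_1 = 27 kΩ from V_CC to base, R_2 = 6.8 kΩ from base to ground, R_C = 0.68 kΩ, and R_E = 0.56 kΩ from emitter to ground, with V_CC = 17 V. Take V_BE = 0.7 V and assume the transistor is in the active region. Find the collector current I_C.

I_C ≈ 4.4 mA

Thevenize the base divider: V_Th = V_CC·R_2/(R_1+R_2) = 17×6.8/33.8 = 3.42 V, R_Th = R_1‖R_2 = 5.43 kΩ.
Base-emitter loop: V_Th = I_B·R_Th + V_BE + (β+1)I_B·R_E, so I_B = (3.42 − 0.7) / (5.43 + 101×0.56) = 0.0439 mA.
I_C = β·I_B = 100×0.0439 = 4.39 mA, and I_E = (β+1)I_B = 4.43 mA.
V_CE = V_CC − I_C·R_C − I_E·R_E = 17 − 4.39×0.68 − 4.43×0.56 = 11.5 V.
V_CE = 11.5 V > 0.2 V confirms active-region operation.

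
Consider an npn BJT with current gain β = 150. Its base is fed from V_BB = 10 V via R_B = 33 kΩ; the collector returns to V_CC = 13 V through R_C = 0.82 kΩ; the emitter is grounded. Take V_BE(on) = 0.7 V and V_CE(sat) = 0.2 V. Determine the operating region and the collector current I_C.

Assume active: I_B = (10 − 0.7)/33 = 0.282 mA, giving I_C = β·I_B = 42.3 mA.
But then V_CE = 13 − 42.3×0.82 = -21.7 V < V_CE(sat) = 0.2 V — impossible in the active region.
So the transistor is saturated. With V_CE = 0.2 V, I_C = (V_CC − 0.2)/R_C = 12.8/0.82 = 15.6 mA.
Check: β·I_B = 42.3 mA > I_C = 15.6 mA, confirming saturation.

saturation; I_C ≈ 16 mA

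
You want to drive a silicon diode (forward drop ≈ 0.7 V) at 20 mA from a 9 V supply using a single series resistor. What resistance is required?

The resistor drops V_S − V_D = 9 − 0.7 = 8.3 V at 20 mA.
R = 8.3 V / 20 mA = 0.415 kΩ.

R ≈ 0.42 kΩ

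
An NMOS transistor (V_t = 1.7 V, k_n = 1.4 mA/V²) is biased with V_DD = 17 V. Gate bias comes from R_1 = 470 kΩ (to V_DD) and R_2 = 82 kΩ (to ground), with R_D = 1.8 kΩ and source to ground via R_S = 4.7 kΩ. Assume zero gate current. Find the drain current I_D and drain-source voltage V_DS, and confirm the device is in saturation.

I_D ≈ 0.097 mA, V_DS ≈ 16 V

V_G = V_DD·R_2/(R_1+R_2) = 17×82/552 = 2.53 V.
Assume saturation: I_D = (k_n/2)(V_GS − V_t)² with V_GS = V_G − I_D·R_S = 2.53 − 4.7·I_D.
Substituting gives 15.5·I_D² − 6.43·I_D + 0.477 = 0, with roots I_D = 0.0966 or 0.319 mA.
The root I_D = 0.319 mA gives V_GS = 1.02 V ≤ V_t, so take I_D = 0.0966 mA.
Then V_GS = 2.07 V and V_DS = V_DD − I_D(R_D+R_S) = 17 − 0.0966×6.5 = 16.4 V.
Saturation requires V_DS ≥ V_GS − V_t = 0.371 V; 16.4 ≥ 0.371 ✓.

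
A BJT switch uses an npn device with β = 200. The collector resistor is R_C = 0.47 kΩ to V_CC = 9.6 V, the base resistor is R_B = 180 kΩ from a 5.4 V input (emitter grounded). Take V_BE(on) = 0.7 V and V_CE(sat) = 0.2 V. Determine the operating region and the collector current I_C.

active; I_C ≈ 5.2 mA

Assume active. Base-emitter loop: I_B = (V_BB − V_BE)/R_B = (5.4 − 0.7)/180 = 0.0261 mA.
I_C = β·I_B = 200×0.0261 = 5.22 mA.
V_CE = V_CC − I_C·R_C = 9.6 − 5.22×0.47 = 7.15 V > V_CE(sat), so the active-region assumption holds.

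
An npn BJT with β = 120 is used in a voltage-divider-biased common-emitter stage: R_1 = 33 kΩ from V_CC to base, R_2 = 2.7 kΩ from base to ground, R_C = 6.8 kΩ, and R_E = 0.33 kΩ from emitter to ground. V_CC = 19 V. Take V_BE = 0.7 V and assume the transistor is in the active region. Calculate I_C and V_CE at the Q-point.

I_C ≈ 2.1 mA, V_CE ≈ 4.1 V

Thevenize the base divider: V_Th = V_CC·R_2/(R_1+R_2) = 19×2.7/35.7 = 1.44 V, R_Th = R_1‖R_2 = 2.5 kΩ.
Base-emitter loop: V_Th = I_B·R_Th + V_BE + (β+1)I_B·R_E, so I_B = (1.44 − 0.7) / (2.5 + 121×0.33) = 0.0174 mA.
I_C = β·I_B = 120×0.0174 = 2.08 mA, and I_E = (β+1)I_B = 2.1 mA.
V_CE = V_CC − I_C·R_C − I_E·R_E = 19 − 2.08×6.8 − 2.1×0.33 = 4.13 V.
V_CE = 4.13 V > 0.2 V confirms active-region operation.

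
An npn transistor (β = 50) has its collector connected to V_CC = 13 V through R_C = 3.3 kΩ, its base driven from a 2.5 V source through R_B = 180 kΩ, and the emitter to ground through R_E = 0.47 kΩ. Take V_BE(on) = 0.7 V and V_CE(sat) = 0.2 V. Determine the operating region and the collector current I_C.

Assume active. Base-emitter loop: I_B = (V_BB − V_BE)/(R_B + (β+1)R_E) = (2.5 − 0.7)/(180 + 51×0.47) = 0.00882 mA.
I_C = β·I_B = 50×0.00882 = 0.441 mA.
V_CE = V_CC − I_C·R_C − I_E·R_E = 13 − 0.441×3.3 − 0.45×0.47 = 11.3 V > V_CE(sat), so the active-region assumption holds.

active; I_C ≈ 0.44 mA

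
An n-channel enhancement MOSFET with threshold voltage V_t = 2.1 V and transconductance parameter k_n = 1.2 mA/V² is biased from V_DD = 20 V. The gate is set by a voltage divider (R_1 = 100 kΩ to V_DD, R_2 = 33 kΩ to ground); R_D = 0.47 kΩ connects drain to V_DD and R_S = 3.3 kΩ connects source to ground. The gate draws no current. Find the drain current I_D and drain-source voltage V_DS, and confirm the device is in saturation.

I_D ≈ 0.57 mA, V_DS ≈ 18 V

V_G = V_DD·R_2/(R_1+R_2) = 20×33/133 = 4.96 V.
Assume saturation: I_D = (k_n/2)(V_GS − V_t)² with V_GS = V_G − I_D·R_S = 4.96 − 3.3·I_D.
Substituting gives 6.53·I_D² − 12.3·I_D + 4.92 = 0, with roots I_D = 0.572 or 1.32 mA.
The root I_D = 1.32 mA gives V_GS = 0.619 V ≤ V_t, so take I_D = 0.572 mA.
Then V_GS = 3.08 V and V_DS = V_DD − I_D(R_D+R_S) = 20 − 0.572×3.77 = 17.8 V.
Saturation requires V_DS ≥ V_GS − V_t = 0.976 V; 17.8 ≥ 0.976 ✓.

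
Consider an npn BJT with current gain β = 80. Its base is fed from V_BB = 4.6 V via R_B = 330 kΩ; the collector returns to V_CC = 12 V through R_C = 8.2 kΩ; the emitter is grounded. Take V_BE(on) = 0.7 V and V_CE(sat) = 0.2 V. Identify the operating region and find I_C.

active; I_C ≈ 0.95 mA

Assume active. Base-emitter loop: I_B = (V_BB − V_BE)/R_B = (4.6 − 0.7)/330 = 0.0118 mA.
I_C = β·I_B = 80×0.0118 = 0.945 mA.
V_CE = V_CC − I_C·R_C = 12 − 0.945×8.2 = 4.25 V > V_CE(sat), so the active-region assumption holds.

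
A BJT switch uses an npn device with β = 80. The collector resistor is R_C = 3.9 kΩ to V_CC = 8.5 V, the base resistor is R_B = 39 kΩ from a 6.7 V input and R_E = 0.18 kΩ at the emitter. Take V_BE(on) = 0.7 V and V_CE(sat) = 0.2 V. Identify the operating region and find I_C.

saturation; I_C ≈ 2 mA

Assume active: I_B = (6.7 − 0.7)/(39 + 81×0.18) = 0.112 mA, I_C = β·I_B = 8.96 mA.
Then V_CE = 8.5 − 8.96×3.9 − 9.07×0.18 = -28.1 V < 0.2 V — the active assumption fails.
Re-solve with V_CE = 0.2 V. KCL at the emitter: V_E/R_E = (V_BB−0.7−V_E)/R_B + (V_CC−0.2−V_E)/R_C, giving V_E = 0.391 V.
I_C = (V_CC − 0.2 − V_E)/R_C = (8.3 − 0.391)/3.9 = 2.03 mA.
Check: I_B = (6 − 0.391)/39 = 0.144 mA, and β·I_B = 11.5 mA > I_C, confirming saturation.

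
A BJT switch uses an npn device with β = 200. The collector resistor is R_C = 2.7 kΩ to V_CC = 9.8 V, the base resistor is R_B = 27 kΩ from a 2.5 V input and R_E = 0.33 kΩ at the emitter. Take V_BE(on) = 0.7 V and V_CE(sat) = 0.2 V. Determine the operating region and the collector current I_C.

Assume active: I_B = (2.5 − 0.7)/(27 + 201×0.33) = 0.0193 mA, I_C = β·I_B = 3.86 mA.
Then V_CE = 9.8 − 3.86×2.7 − 3.88×0.33 = -1.89 V < 0.2 V — the active assumption fails.
Re-solve with V_CE = 0.2 V. KCL at the emitter: V_E/R_E = (V_BB−0.7−V_E)/R_B + (V_CC−0.2−V_E)/R_C, giving V_E = 1.05 V.
I_C = (V_CC − 0.2 − V_E)/R_C = (9.6 − 1.05)/2.7 = 3.17 mA.
Check: I_B = (1.8 − 1.05)/27 = 0.0276 mA, and β·I_B = 5.53 mA > I_C, confirming saturation.

saturation; I_C ≈ 3.2 mA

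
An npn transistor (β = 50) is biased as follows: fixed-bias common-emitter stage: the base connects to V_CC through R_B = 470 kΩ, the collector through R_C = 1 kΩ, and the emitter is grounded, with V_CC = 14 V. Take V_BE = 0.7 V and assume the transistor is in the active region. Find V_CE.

V_CE ≈ 13 V

Base loop: V_CC = I_B·R_B + V_BE, so I_B = (14 − 0.7)/470 kΩ = 0.0283 mA.
In the active region I_C = β·I_B = 50 × 0.0283 = 1.41 mA.
Collector loop: V_CE = V_CC − I_C·R_C = 14 − 1.41×1 = 12.6 V.
Since V_CE = 12.6 V > V_CE(sat) ≈ 0.2 V, the transistor is in the active region as assumed.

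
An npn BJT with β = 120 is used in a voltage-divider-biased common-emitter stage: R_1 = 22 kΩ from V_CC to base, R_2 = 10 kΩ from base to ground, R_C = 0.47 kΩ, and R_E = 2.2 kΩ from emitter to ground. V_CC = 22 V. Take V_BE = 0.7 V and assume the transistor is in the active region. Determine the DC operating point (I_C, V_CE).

I_C ≈ 2.7 mA, V_CE ≈ 15 V

Thevenize the base divider: V_Th = V_CC·R_2/(R_1+R_2) = 22×10/32 = 6.88 V, R_Th = R_1‖R_2 = 6.88 kΩ.
Base-emitter loop: V_Th = I_B·R_Th + V_BE + (β+1)I_B·R_E, so I_B = (6.88 − 0.7) / (6.88 + 121×2.2) = 0.0226 mA.
I_C = β·I_B = 120×0.0226 = 2.71 mA, and I_E = (β+1)I_B = 2.74 mA.
V_CE = V_CC − I_C·R_C − I_E·R_E = 22 − 2.71×0.47 − 2.74×2.2 = 14.7 V.
V_CE = 14.7 V > 0.2 V confirms active-region operation.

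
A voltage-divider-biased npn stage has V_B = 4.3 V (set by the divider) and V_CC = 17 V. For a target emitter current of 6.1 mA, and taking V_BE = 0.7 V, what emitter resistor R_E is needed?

V_E = V_B − V_BE = 4.3 − 0.7 = 3.6 V.
R_E = V_E / I_E = 3.6 / 6.1 = 0.59 kΩ.

R_E ≈ 0.59 kΩ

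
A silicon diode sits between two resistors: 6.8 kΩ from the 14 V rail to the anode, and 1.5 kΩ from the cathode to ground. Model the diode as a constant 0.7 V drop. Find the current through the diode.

I ≈ 1.6 mA

The two resistors are in series with the diode, so KVL gives 14 = I·6.8 + 0.7 + I·1.5.
I = (14 − 0.7) / (6.8 + 1.5) kΩ = 13.3 / 8.3 = 1.6 mA.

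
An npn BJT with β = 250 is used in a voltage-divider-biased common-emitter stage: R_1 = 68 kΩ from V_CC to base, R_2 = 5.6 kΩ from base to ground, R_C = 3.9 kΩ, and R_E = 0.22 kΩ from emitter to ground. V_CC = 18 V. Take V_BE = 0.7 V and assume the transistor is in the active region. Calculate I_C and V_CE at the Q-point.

I_C ≈ 2.8 mA, V_CE ≈ 6.6 V

Thevenize the base divider: V_Th = V_CC·R_2/(R_1+R_2) = 18×5.6/73.6 = 1.37 V, R_Th = R_1‖R_2 = 5.17 kΩ.
Base-emitter loop: V_Th = I_B·R_Th + V_BE + (β+1)I_B·R_E, so I_B = (1.37 − 0.7) / (5.17 + 251×0.22) = 0.0111 mA.
I_C = β·I_B = 250×0.0111 = 2.77 mA, and I_E = (β+1)I_B = 2.78 mA.
V_CE = V_CC − I_C·R_C − I_E·R_E = 18 − 2.77×3.9 − 2.78×0.22 = 6.58 V.
V_CE = 6.58 V > 0.2 V confirms active-region operation.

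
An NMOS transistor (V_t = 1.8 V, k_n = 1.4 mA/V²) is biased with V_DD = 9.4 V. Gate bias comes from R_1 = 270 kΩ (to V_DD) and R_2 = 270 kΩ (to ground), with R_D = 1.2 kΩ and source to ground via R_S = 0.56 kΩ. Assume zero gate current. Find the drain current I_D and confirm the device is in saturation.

V_G = V_DD·R_2/(R_1+R_2) = 9.4×270/540 = 4.7 V.
Assume saturation: I_D = (k_n/2)(V_GS − V_t)² with V_GS = V_G − I_D·R_S = 4.7 − 0.56·I_D.
Substituting gives 0.22·I_D² − 3.27·I_D + 5.89 = 0, with roots I_D = 2.09 or 12.8 mA.
The root I_D = 12.8 mA gives V_GS = -2.48 V ≤ V_t, so take I_D = 2.09 mA.
Then V_GS = 3.53 V and V_DS = V_DD − I_D(R_D+R_S) = 9.4 − 2.09×1.76 = 5.72 V.
Saturation requires V_DS ≥ V_GS − V_t = 1.73 V; 5.72 ≥ 1.73 ✓.

I_D ≈ 2.1 mA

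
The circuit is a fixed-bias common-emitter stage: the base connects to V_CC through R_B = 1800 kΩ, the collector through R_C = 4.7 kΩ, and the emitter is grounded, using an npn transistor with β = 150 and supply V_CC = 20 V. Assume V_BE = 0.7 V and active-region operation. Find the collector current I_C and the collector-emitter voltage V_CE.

Base loop: V_CC = I_B·R_B + V_BE, so I_B = (20 − 0.7)/1800 kΩ = 0.0107 mA.
In the active region I_C = β·I_B = 150 × 0.0107 = 1.61 mA.
Collector loop: V_CE = V_CC − I_C·R_C = 20 − 1.61×4.7 = 12.4 V.
Since V_CE = 12.4 V > V_CE(sat) ≈ 0.2 V, the transistor is in the active region as assumed.

I_C ≈ 1.6 mA, V_CE ≈ 12 V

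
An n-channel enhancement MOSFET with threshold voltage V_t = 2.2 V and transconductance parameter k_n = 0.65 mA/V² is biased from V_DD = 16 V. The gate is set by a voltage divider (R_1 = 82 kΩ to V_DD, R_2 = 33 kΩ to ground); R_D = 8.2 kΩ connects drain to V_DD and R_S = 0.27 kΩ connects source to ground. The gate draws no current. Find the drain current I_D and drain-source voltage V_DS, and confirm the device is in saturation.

V_G = V_DD·R_2/(R_1+R_2) = 16×33/115 = 4.59 V.
Assume saturation: I_D = (k_n/2)(V_GS − V_t)² with V_GS = V_G − I_D·R_S = 4.59 − 0.27·I_D.
Substituting gives 0.0237·I_D² − 1.42·I_D + 1.86 = 0, with roots I_D = 1.34 or 58.6 mA.
The root I_D = 58.6 mA gives V_GS = -11.2 V ≤ V_t, so take I_D = 1.34 mA.
Then V_GS = 4.23 V and V_DS = V_DD − I_D(R_D+R_S) = 16 − 1.34×8.47 = 4.66 V.
Saturation requires V_DS ≥ V_GS − V_t = 2.03 V; 4.66 ≥ 2.03 ✓.

I_D ≈ 1.3 mA, V_DS ≈ 4.7 V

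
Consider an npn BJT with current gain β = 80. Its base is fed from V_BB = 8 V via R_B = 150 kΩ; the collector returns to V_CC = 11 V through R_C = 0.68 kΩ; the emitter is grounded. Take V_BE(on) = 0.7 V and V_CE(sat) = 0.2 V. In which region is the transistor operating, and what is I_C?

active; I_C ≈ 3.9 mA

Assume active. Base-emitter loop: I_B = (V_BB − V_BE)/R_B = (8 − 0.7)/150 = 0.0487 mA.
I_C = β·I_B = 80×0.0487 = 3.89 mA.
V_CE = V_CC − I_C·R_C = 11 − 3.89×0.68 = 8.35 V > V_CE(sat), so the active-region assumption holds.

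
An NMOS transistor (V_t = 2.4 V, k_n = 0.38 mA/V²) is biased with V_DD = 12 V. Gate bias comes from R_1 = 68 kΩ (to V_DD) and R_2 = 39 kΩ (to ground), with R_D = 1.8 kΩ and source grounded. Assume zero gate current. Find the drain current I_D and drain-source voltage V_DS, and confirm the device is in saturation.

V_G = V_DD·R_2/(R_1+R_2) = 12×39/107 = 4.37 V. With the source grounded, V_GS = V_G = 4.37 V.
Assume saturation: I_D = (k_n/2)(V_GS − V_t)² = (0.38/2)×(4.37 − 2.4)² = 0.19×1.97² = 0.74 mA.
V_DS = V_DD − I_D·R_D = 12 − 0.74×1.8 = 10.7 V.
Saturation requires V_DS ≥ V_GS − V_t = 1.97 V; 10.7 ≥ 1.97 ✓.

I_D ≈ 0.74 mA, V_DS ≈ 11 V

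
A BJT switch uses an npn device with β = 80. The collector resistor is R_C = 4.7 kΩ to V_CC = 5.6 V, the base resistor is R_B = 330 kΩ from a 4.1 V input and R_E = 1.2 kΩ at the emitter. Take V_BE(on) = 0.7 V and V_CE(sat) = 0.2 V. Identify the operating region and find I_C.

Assume active. Base-emitter loop: I_B = (V_BB − V_BE)/(R_B + (β+1)R_E) = (4.1 − 0.7)/(330 + 81×1.2) = 0.00796 mA.
I_C = β·I_B = 80×0.00796 = 0.637 mA.
V_CE = V_CC − I_C·R_C − I_E·R_E = 5.6 − 0.637×4.7 − 0.645×1.2 = 1.83 V > V_CE(sat), so the active-region assumption holds.

active; I_C ≈ 0.64 mA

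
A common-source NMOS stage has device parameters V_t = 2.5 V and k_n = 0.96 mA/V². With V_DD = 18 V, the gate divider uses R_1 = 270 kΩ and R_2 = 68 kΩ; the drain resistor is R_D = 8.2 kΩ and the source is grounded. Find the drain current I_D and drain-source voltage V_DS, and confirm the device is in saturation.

I_D ≈ 0.6 mA, V_DS ≈ 13 V

V_G = V_DD·R_2/(R_1+R_2) = 18×68/338 = 3.62 V. With the source grounded, V_GS = V_G = 3.62 V.
Assume saturation: I_D = (k_n/2)(V_GS − V_t)² = (0.96/2)×(3.62 − 2.5)² = 0.48×1.12² = 0.604 mA.
V_DS = V_DD − I_D·R_D = 18 − 0.604×8.2 = 13.1 V.
Saturation requires V_DS ≥ V_GS − V_t = 1.12 V; 13.1 ≥ 1.12 ✓.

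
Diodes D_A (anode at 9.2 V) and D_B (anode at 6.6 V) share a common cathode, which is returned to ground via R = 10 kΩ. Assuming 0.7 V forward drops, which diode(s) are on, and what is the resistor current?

Assume both conduct. Then node N would need to be at both 9.2−0.7 = 8.5 V and 6.6−0.7 = 5.9 V, which is impossible.
Assume only D_A conducts: V_N = 9.2 − 0.7 = 8.5 V, so I_R = 8.5/10 = 0.85 mA.
Check D_B: its anode-to-cathode voltage is 6.6 − 8.5 = -1.9 V < 0.7 V, so it is off. The assumption is consistent.

Only D_A conducts; I_R ≈ 0.85 mA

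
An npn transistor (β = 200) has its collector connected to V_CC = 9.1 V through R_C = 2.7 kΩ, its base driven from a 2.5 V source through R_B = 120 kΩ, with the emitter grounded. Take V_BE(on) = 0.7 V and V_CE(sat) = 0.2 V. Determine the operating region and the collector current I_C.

active; I_C ≈ 3 mA

Assume active. Base-emitter loop: I_B = (V_BB − V_BE)/R_B = (2.5 − 0.7)/120 = 0.015 mA.
I_C = β·I_B = 200×0.015 = 3 mA.
V_CE = V_CC − I_C·R_C = 9.1 − 3×2.7 = 1 V > V_CE(sat), so the active-region assumption holds.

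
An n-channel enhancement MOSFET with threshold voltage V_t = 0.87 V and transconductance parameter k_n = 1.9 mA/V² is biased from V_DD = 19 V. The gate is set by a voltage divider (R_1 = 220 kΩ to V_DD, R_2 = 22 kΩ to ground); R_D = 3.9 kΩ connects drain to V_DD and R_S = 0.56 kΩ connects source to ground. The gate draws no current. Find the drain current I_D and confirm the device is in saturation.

I_D ≈ 0.39 mA

V_G = V_DD·R_2/(R_1+R_2) = 19×22/242 = 1.73 V.
Assume saturation: I_D = (k_n/2)(V_GS − V_t)² with V_GS = V_G − I_D·R_S = 1.73 − 0.56·I_D.
Substituting gives 0.298·I_D² − 1.91·I_D + 0.698 = 0, with roots I_D = 0.389 or 6.03 mA.
The root I_D = 6.03 mA gives V_GS = -1.65 V ≤ V_t, so take I_D = 0.389 mA.
Then V_GS = 1.51 V and V_DS = V_DD − I_D(R_D+R_S) = 19 − 0.389×4.46 = 17.3 V.
Saturation requires V_DS ≥ V_GS − V_t = 0.64 V; 17.3 ≥ 0.64 ✓.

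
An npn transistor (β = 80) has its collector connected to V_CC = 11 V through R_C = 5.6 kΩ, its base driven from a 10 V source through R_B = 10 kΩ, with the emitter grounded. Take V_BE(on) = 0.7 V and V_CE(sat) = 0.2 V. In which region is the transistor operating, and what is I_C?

saturation; I_C ≈ 1.9 mA

Assume active: I_B = (10 − 0.7)/10 = 0.93 mA, giving I_C = β·I_B = 74.4 mA.
But then V_CE = 11 − 74.4×5.6 = -406 V < V_CE(sat) = 0.2 V — impossible in the active region.
So the transistor is saturated. With V_CE = 0.2 V, I_C = (V_CC − 0.2)/R_C = 10.8/5.6 = 1.93 mA.
Check: β·I_B = 74.4 mA > I_C = 1.93 mA, confirming saturation.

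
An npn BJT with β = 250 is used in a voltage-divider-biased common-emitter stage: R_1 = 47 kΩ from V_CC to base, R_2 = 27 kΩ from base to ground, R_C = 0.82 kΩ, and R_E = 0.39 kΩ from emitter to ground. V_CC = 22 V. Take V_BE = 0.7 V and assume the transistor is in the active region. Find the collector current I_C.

I_C ≈ 16 mA

Thevenize the base divider: V_Th = V_CC·R_2/(R_1+R_2) = 22×27/74 = 8.03 V, R_Th = R_1‖R_2 = 17.1 kΩ.
Base-emitter loop: V_Th = I_B·R_Th + V_BE + (β+1)I_B·R_E, so I_B = (8.03 − 0.7) / (17.1 + 251×0.39) = 0.0637 mA.
I_C = β·I_B = 250×0.0637 = 15.9 mA, and I_E = (β+1)I_B = 16 mA.
V_CE = V_CC − I_C·R_C − I_E·R_E = 22 − 15.9×0.82 − 16×0.39 = 2.71 V.
V_CE = 2.71 V > 0.2 V confirms active-region operation.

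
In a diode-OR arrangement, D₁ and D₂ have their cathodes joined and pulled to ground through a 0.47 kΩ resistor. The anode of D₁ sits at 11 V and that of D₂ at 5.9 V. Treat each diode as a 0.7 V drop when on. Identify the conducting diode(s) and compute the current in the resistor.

Only D₁ conducts; I_R ≈ 22 mA

Assume both conduct. Then node N would need to be at both 11−0.7 = 10.3 V and 5.9−0.7 = 5.2 V, which is impossible.
Assume only D₁ conducts: V_N = 11 − 0.7 = 10.3 V, so I_R = 10.3/0.47 = 21.9 mA.
Check D₂: its anode-to-cathode voltage is 5.9 − 10.3 = -4.4 V < 0.7 V, so it is off. The assumption is consistent.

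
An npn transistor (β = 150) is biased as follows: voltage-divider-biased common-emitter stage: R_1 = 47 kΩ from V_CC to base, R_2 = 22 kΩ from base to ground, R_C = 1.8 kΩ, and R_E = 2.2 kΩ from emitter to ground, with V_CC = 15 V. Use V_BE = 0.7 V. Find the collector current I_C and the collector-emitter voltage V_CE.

I_C ≈ 1.8 mA, V_CE ≈ 7.9 V

Thevenize the base divider: V_Th = V_CC·R_2/(R_1+R_2) = 15×22/69 = 4.78 V, R_Th = R_1‖R_2 = 15 kΩ.
Base-emitter loop: V_Th = I_B·R_Th + V_BE + (β+1)I_B·R_E, so I_B = (4.78 − 0.7) / (15 + 151×2.2) = 0.0118 mA.
I_C = β·I_B = 150×0.0118 = 1.76 mA, and I_E = (β+1)I_B = 1.78 mA.
V_CE = V_CC − I_C·R_C − I_E·R_E = 15 − 1.76×1.8 − 1.78×2.2 = 7.92 V.
V_CE = 7.92 V > 0.2 V confirms active-region operation.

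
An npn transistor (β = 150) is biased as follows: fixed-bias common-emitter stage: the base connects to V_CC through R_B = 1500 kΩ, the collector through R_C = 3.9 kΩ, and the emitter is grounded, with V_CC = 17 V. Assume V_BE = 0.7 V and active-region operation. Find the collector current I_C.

Base loop: V_CC = I_B·R_B + V_BE, so I_B = (17 − 0.7)/1500 kΩ = 0.0109 mA.
In the active region I_C = β·I_B = 150 × 0.0109 = 1.63 mA.
Collector loop: V_CE = V_CC − I_C·R_C = 17 − 1.63×3.9 = 10.6 V.
Since V_CE = 10.6 V > V_CE(sat) ≈ 0.2 V, the transistor is in the active region as assumed.

I_C ≈ 1.6 mA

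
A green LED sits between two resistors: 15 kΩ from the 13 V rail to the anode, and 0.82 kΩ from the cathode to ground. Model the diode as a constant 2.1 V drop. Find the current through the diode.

I ≈ 0.69 mA

The two resistors are in series with the diode, so KVL gives 13 = I·15 + 2.1 + I·0.82.
I = (13 − 2.1) / (15 + 0.82) kΩ = 10.9 / 15.8 = 0.689 mA.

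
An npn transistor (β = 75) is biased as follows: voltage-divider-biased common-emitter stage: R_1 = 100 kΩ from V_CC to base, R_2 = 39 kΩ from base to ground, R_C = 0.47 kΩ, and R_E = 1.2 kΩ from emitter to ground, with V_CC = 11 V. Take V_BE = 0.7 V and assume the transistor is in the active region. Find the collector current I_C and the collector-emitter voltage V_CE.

I_C ≈ 1.5 mA, V_CE ≈ 8.5 V

Thevenize the base divider: V_Th = V_CC·R_2/(R_1+R_2) = 11×39/139 = 3.09 V, R_Th = R_1‖R_2 = 28.1 kΩ.
Base-emitter loop: V_Th = I_B·R_Th + V_BE + (β+1)I_B·R_E, so I_B = (3.09 − 0.7) / (28.1 + 76×1.2) = 0.02 mA.
I_C = β·I_B = 75×0.02 = 1.5 mA, and I_E = (β+1)I_B = 1.52 mA.
V_CE = V_CC − I_C·R_C − I_E·R_E = 11 − 1.5×0.47 − 1.52×1.2 = 8.47 V.
V_CE = 8.47 V > 0.2 V confirms active-region operation.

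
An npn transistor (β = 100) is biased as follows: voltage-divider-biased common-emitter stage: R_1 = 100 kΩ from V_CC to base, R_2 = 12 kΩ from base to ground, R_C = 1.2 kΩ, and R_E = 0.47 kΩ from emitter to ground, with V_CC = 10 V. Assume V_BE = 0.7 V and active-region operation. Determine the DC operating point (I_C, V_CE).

I_C ≈ 0.64 mA, V_CE ≈ 8.9 V

Thevenize the base divider: V_Th = V_CC·R_2/(R_1+R_2) = 10×12/112 = 1.07 V, R_Th = R_1‖R_2 = 10.7 kΩ.
Base-emitter loop: V_Th = I_B·R_Th + V_BE + (β+1)I_B·R_E, so I_B = (1.07 − 0.7) / (10.7 + 101×0.47) = 0.00638 mA.
I_C = β·I_B = 100×0.00638 = 0.638 mA, and I_E = (β+1)I_B = 0.645 mA.
V_CE = V_CC − I_C·R_C − I_E·R_E = 10 − 0.638×1.2 − 0.645×0.47 = 8.93 V.
V_CE = 8.93 V > 0.2 V confirms active-region operation.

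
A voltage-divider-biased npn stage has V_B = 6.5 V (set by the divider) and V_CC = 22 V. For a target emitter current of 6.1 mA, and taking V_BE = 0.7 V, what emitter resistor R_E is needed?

V_E = V_B − V_BE = 6.5 − 0.7 = 5.8 V.
R_E = V_E / I_E = 5.8 / 6.1 = 0.951 kΩ.

R_E ≈ 0.95 kΩ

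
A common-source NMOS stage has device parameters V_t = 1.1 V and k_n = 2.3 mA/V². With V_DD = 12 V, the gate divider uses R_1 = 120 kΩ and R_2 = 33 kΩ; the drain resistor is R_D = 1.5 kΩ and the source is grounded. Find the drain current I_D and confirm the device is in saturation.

V_G = V_DD·R_2/(R_1+R_2) = 12×33/153 = 2.59 V. With the source grounded, V_GS = V_G = 2.59 V.
Assume saturation: I_D = (k_n/2)(V_GS − V_t)² = (2.3/2)×(2.59 − 1.1)² = 1.15×1.49² = 2.55 mA.
V_DS = V_DD − I_D·R_D = 12 − 2.55×1.5 = 8.18 V.
Saturation requires V_DS ≥ V_GS − V_t = 1.49 V; 8.18 ≥ 1.49 ✓.

I_D ≈ 2.5 mA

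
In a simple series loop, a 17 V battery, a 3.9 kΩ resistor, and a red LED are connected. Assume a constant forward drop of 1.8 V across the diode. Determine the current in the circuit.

KVL around the loop: 17 = V_D + I·R = 1.8 + I × 3.9 kΩ.
So I = (17 − 1.8) / 3.9 kΩ = 15.2 / 3.9 = 3.9 mA.

I ≈ 3.9 mA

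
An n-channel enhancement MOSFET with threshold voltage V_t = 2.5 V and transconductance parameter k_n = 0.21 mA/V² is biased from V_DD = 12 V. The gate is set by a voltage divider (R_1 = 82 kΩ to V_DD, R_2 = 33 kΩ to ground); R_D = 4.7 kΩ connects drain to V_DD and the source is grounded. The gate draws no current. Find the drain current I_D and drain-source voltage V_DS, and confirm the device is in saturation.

I_D ≈ 0.093 mA, V_DS ≈ 12 V

V_G = V_DD·R_2/(R_1+R_2) = 12×33/115 = 3.44 V. With the source grounded, V_GS = V_G = 3.44 V.
Assume saturation: I_D = (k_n/2)(V_GS − V_t)² = (0.21/2)×(3.44 − 2.5)² = 0.105×0.943² = 0.0935 mA.
V_DS = V_DD − I_D·R_D = 12 − 0.0935×4.7 = 11.6 V.
Saturation requires V_DS ≥ V_GS − V_t = 0.943 V; 11.6 ≥ 0.943 ✓.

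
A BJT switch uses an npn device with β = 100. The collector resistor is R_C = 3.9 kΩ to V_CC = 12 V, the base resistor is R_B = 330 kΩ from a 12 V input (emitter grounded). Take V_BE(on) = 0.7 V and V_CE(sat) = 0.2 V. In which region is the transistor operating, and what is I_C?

saturation; I_C ≈ 3 mA

Assume active: I_B = (12 − 0.7)/330 = 0.0342 mA, giving I_C = β·I_B = 3.42 mA.
But then V_CE = 12 − 3.42×3.9 = -1.35 V < V_CE(sat) = 0.2 V — impossible in the active region.
So the transistor is saturated. With V_CE = 0.2 V, I_C = (V_CC − 0.2)/R_C = 11.8/3.9 = 3.03 mA.
Check: β·I_B = 3.42 mA > I_C = 3.03 mA, confirming saturation.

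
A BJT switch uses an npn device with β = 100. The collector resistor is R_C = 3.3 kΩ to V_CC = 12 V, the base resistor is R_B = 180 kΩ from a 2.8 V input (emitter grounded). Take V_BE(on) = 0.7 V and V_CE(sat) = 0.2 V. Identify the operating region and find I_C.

active; I_C ≈ 1.2 mA

Assume active. Base-emitter loop: I_B = (V_BB − V_BE)/R_B = (2.8 − 0.7)/180 = 0.0117 mA.
I_C = β·I_B = 100×0.0117 = 1.17 mA.
V_CE = V_CC − I_C·R_C = 12 − 1.17×3.3 = 8.15 V > V_CE(sat), so the active-region assumption holds.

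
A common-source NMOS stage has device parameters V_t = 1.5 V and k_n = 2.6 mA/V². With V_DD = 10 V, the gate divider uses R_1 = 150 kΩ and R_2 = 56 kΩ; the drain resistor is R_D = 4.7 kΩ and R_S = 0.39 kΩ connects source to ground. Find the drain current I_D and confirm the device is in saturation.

I_D ≈ 0.94 mA

V_G = V_DD·R_2/(R_1+R_2) = 10×56/206 = 2.72 V.
Assume saturation: I_D = (k_n/2)(V_GS − V_t)² with V_GS = V_G − I_D·R_S = 2.72 − 0.39·I_D.
Substituting gives 0.198·I_D² − 2.24·I_D + 1.93 = 0, with roots I_D = 0.942 or 10.4 mA.
The root I_D = 10.4 mA gives V_GS = -1.32 V ≤ V_t, so take I_D = 0.942 mA.
Then V_GS = 2.35 V and V_DS = V_DD − I_D(R_D+R_S) = 10 − 0.942×5.09 = 5.21 V.
Saturation requires V_DS ≥ V_GS − V_t = 0.851 V; 5.21 ≥ 0.851 ✓.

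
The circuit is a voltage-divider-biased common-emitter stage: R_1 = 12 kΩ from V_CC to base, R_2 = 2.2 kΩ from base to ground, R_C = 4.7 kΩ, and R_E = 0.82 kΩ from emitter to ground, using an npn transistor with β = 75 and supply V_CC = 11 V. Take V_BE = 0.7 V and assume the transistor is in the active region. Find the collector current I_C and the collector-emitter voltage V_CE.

Thevenize the base divider: V_Th = V_CC·R_2/(R_1+R_2) = 11×2.2/14.2 = 1.7 V, R_Th = R_1‖R_2 = 1.86 kΩ.
Base-emitter loop: V_Th = I_B·R_Th + V_BE + (β+1)I_B·R_E, so I_B = (1.7 − 0.7) / (1.86 + 76×0.82) = 0.0156 mA.
I_C = β·I_B = 75×0.0156 = 1.17 mA, and I_E = (β+1)I_B = 1.19 mA.
V_CE = V_CC − I_C·R_C − I_E·R_E = 11 − 1.17×4.7 − 1.19×0.82 = 4.51 V.
V_CE = 4.51 V > 0.2 V confirms active-region operation.

I_C ≈ 1.2 mA, V_CE ≈ 4.5 V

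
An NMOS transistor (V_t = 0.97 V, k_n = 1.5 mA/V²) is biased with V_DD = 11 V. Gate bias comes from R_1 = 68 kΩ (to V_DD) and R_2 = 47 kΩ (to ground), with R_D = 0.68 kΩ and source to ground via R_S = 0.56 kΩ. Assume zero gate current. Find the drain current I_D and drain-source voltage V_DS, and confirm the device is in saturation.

V_G = V_DD·R_2/(R_1+R_2) = 11×47/115 = 4.5 V.
Assume saturation: I_D = (k_n/2)(V_GS − V_t)² with V_GS = V_G − I_D·R_S = 4.5 − 0.56·I_D.
Substituting gives 0.235·I_D² − 3.96·I_D + 9.32 = 0, with roots I_D = 2.83 or 14 mA.
The root I_D = 14 mA gives V_GS = -3.35 V ≤ V_t, so take I_D = 2.83 mA.
Then V_GS = 2.91 V and V_DS = V_DD − I_D(R_D+R_S) = 11 − 2.83×1.24 = 7.49 V.
Saturation requires V_DS ≥ V_GS − V_t = 1.94 V; 7.49 ≥ 1.94 ✓.

I_D ≈ 2.8 mA, V_DS ≈ 7.5 V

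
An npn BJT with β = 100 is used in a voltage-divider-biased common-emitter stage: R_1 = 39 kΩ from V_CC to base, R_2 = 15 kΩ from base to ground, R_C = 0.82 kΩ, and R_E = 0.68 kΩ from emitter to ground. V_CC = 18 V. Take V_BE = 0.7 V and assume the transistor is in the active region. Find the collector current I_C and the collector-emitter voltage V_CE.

Thevenize the base divider: V_Th = V_CC·R_2/(R_1+R_2) = 18×15/54 = 5 V, R_Th = R_1‖R_2 = 10.8 kΩ.
Base-emitter loop: V_Th = I_B·R_Th + V_BE + (β+1)I_B·R_E, so I_B = (5 − 0.7) / (10.8 + 101×0.68) = 0.0541 mA.
I_C = β·I_B = 100×0.0541 = 5.41 mA, and I_E = (β+1)I_B = 5.46 mA.
V_CE = V_CC − I_C·R_C − I_E·R_E = 18 − 5.41×0.82 − 5.46×0.68 = 9.85 V.
V_CE = 9.85 V > 0.2 V confirms active-region operation.

I_C ≈ 5.4 mA, V_CE ≈ 9.9 V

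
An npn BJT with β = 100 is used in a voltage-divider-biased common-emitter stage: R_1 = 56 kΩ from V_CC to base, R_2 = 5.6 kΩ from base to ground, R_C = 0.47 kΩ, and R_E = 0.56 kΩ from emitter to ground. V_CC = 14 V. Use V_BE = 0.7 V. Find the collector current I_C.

I_C ≈ 0.93 mA

Thevenize the base divider: V_Th = V_CC·R_2/(R_1+R_2) = 14×5.6/61.6 = 1.27 V, R_Th = R_1‖R_2 = 5.09 kΩ.
Base-emitter loop: V_Th = I_B·R_Th + V_BE + (β+1)I_B·R_E, so I_B = (1.27 − 0.7) / (5.09 + 101×0.56) = 0.00929 mA.
I_C = β·I_B = 100×0.00929 = 0.929 mA, and I_E = (β+1)I_B = 0.938 mA.
V_CE = V_CC − I_C·R_C − I_E·R_E = 14 − 0.929×0.47 − 0.938×0.56 = 13 V.
V_CE = 13 V > 0.2 V confirms active-region operation.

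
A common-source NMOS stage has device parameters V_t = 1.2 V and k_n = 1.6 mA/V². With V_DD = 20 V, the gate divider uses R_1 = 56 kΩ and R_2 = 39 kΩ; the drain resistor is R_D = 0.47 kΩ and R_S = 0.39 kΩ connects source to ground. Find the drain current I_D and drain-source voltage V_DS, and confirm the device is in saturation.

I_D ≈ 9.3 mA, V_DS ≈ 12 V

V_G = V_DD·R_2/(R_1+R_2) = 20×39/95 = 8.21 V.
Assume saturation: I_D = (k_n/2)(V_GS − V_t)² with V_GS = V_G − I_D·R_S = 8.21 − 0.39·I_D.
Substituting gives 0.122·I_D² − 5.37·I_D + 39.3 = 0, with roots I_D = 9.25 or 34.9 mA.
The root I_D = 34.9 mA gives V_GS = -5.41 V ≤ V_t, so take I_D = 9.25 mA.
Then V_GS = 4.6 V and V_DS = V_DD − I_D(R_D+R_S) = 20 − 9.25×0.86 = 12 V.
Saturation requires V_DS ≥ V_GS − V_t = 3.4 V; 12 ≥ 3.4 ✓.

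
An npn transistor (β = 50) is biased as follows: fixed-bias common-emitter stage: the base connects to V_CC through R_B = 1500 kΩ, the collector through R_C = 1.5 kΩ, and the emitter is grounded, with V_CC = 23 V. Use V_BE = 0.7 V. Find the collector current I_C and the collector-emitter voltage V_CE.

Base loop: V_CC = I_B·R_B + V_BE, so I_B = (23 − 0.7)/1500 kΩ = 0.0149 mA.
In the active region I_C = β·I_B = 50 × 0.0149 = 0.743 mA.
Collector loop: V_CE = V_CC − I_C·R_C = 23 − 0.743×1.5 = 21.9 V.
Since V_CE = 21.9 V > V_CE(sat) ≈ 0.2 V, the transistor is in the active region as assumed.

I_C ≈ 0.74 mA, V_CE ≈ 22 V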